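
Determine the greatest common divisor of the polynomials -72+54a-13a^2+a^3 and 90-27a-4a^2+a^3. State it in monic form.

18-9a+a^2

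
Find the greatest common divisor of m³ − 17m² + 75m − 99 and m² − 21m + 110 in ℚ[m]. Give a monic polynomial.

Apply the Euclidean algorithm:
  m³ − 17m² + 75m − 99 = (m + 4)(m² − 21m + 110) + (49m − 539)
  m² − 21m + 110 = ((1/49)m − 10/49)(49m − 539) + (0)
Last nonzero remainder: 49m − 539. Dividing through by 49 gives the monic gcd m − 11.

m − 11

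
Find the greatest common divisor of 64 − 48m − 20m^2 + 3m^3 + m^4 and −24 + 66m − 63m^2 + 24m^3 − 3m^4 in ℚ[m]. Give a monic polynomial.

4 − 5m + m^2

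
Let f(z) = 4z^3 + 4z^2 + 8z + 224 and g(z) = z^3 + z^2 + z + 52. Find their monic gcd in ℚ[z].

z + 4

Repeated division with remainder:
  4z^3 + 4z^2 + 8z + 224 = (4)(z^3 + z^2 + z + 52) + (4z + 16)
  z^3 + z^2 + z + 52 = ((1/4)z^2 − (3/4)z + 13/4)(4z + 16) + (0)
Last nonzero remainder: 4z + 16. Dividing through by 4 gives the monic gcd z + 4.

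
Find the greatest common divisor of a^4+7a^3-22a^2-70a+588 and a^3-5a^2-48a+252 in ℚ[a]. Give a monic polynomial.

a+7

By polynomial division,
  a^4+7a^3-22a^2-70a+588 = (a+12)(a^3-5a^2-48a+252) + (86a^2+254a-2436)
  a^3-5a^2-48a+252 = ((1/86)a-171/1849)(86a^2+254a-2436) + ((7056/1849)a+49392/1849)
  86a^2+254a-2436 = ((79507/3528)a-53621/588)((7056/1849)a+49392/1849) + (0)
Last nonzero remainder: (7056/1849)a+49392/1849. Dividing through by 7056/1849 gives the monic gcd a+7.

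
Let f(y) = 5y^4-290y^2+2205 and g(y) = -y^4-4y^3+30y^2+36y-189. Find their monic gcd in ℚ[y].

Repeated division with remainder:
  5y^4-290y^2+2205 = (-5)(-y^4-4y^3+30y^2+36y-189) + (-20y^3-140y^2+180y+1260)
  -y^4-4y^3+30y^2+36y-189 = ((1/20)y-3/20)(-20y^3-140y^2+180y+1260) + (0)
Last nonzero remainder: -20y^3-140y^2+180y+1260. Dividing through by -20 gives the monic gcd y^3+7y^2-9y-63.

y^3+7y^2-9y-63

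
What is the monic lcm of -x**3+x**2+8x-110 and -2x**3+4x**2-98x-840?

x**5-8x**4+83x**3+82x**2-1442x+9240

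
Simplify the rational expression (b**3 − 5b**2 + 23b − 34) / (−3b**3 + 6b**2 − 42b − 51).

(−b + 2)/(3b + 3)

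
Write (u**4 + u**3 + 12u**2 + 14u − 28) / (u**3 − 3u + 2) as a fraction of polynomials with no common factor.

(u**2 + 14)/(u − 1)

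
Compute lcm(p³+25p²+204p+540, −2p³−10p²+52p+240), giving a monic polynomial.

p⁵+24p⁴+159p³−164p²−4620p−10800

By polynomial division,
  p³+25p²+204p+540 = (−1/2)(−2p³−10p²+52p+240) + (20p²+230p+660)
  −2p³−10p²+52p+240 = (−(1/10)p+13/20)(20p²+230p+660) + (−(63/2)p−189)
  20p²+230p+660 = (−(40/63)p−220/63)(−(63/2)p−189) + (0)
Last nonzero remainder: −(63/2)p−189. Dividing through by −63/2 gives the monic gcd p+6.
Then lcm(f, g) = f·g / gcd(f, g); expanding and making the result monic gives the answer.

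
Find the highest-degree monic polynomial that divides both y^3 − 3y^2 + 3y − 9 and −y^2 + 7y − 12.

y − 3

Euclidean algorithm in ℚ[y]:
  y^3 − 3y^2 + 3y − 9 = (−y − 4)(−y^2 + 7y − 12) + (19y − 57)
  −y^2 + 7y − 12 = (−(1/19)y + 4/19)(19y − 57) + (0)
Last nonzero remainder: 19y − 57. Dividing through by 19 gives the monic gcd y − 3.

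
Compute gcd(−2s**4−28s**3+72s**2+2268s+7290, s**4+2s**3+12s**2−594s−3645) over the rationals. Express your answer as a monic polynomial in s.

s**2−4s−45

Repeated division with remainder:
  −2s**4−28s**3+72s**2+2268s+7290 = (−2)(s**4+2s**3+12s**2−594s−3645) + (−24s**3+96s**2+1080s)
  s**4+2s**3+12s**2−594s−3645 = (−(1/24)s−1/4)(−24s**3+96s**2+1080s) + (81s**2−324s−3645)
  −24s**3+96s**2+1080s = (−(8/27)s)(81s**2−324s−3645) + (0)
Last nonzero remainder: 81s**2−324s−3645. Dividing through by 81 gives the monic gcd s**2−4s−45.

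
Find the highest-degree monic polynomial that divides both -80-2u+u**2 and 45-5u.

1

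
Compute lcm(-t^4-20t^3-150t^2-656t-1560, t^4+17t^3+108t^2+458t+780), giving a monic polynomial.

t^5+23t^4+210t^3+1106t^2+3528t+4680

Repeated division with remainder:
  -t^4-20t^3-150t^2-656t-1560 = (-1)(t^4+17t^3+108t^2+458t+780) + (-3t^3-42t^2-198t-780)
  t^4+17t^3+108t^2+458t+780 = (-(1/3)t-1)(-3t^3-42t^2-198t-780) + (0)
Last nonzero remainder: -3t^3-42t^2-198t-780. Dividing through by -3 gives the monic gcd t^3+14t^2+66t+260.
Then lcm(f, g) = f·g / gcd(f, g); expanding and making the result monic gives the answer.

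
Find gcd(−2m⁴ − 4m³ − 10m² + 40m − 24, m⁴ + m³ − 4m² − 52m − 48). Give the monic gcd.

Repeated division with remainder:
  −2m⁴ − 4m³ − 10m² + 40m − 24 = (−2)(m⁴ + m³ − 4m² − 52m − 48) + (−2m³ − 18m² − 64m − 120)
  m⁴ + m³ − 4m² − 52m − 48 = (−(1/2)m + 4)(−2m³ − 18m² − 64m − 120) + (36m² + 144m + 432)
  −2m³ − 18m² − 64m − 120 = (−(1/18)m − 5/18)(36m² + 144m + 432) + (0)
Last nonzero remainder: 36m² + 144m + 432. Dividing through by 36 gives the monic gcd m² + 4m + 12.

m² + 4m + 12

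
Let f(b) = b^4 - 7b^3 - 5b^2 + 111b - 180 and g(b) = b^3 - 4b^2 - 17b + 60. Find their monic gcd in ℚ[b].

Repeated division with remainder:
  b^4 - 7b^3 - 5b^2 + 111b - 180 = (b - 3)(b^3 - 4b^2 - 17b + 60) + (0)
The last nonzero remainder b^3 - 4b^2 - 17b + 60 is already monic.

b^3 - 4b^2 - 17b + 60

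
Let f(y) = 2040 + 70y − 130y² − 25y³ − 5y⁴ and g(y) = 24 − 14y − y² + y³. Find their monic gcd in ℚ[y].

−12 + y + y²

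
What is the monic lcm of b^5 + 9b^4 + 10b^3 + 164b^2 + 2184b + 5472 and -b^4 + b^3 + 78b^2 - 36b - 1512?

b^7 - 4b^6 - 65b^5 + 412b^4 + 472b^3 - 16032b^2 + 20592b + 229824

By polynomial division,
  b^5 + 9b^4 + 10b^3 + 164b^2 + 2184b + 5472 = (-b - 10)(-b^4 + b^3 + 78b^2 - 36b - 1512) + (98b^3 + 908b^2 + 312b - 9648)
  -b^4 + b^3 + 78b^2 - 36b - 1512 = (-(1/98)b + 503/4802)(98b^3 + 908b^2 + 312b - 9648) + (-(33440/2401)b^2 - (401280/2401)b - 1203840/2401)
  98b^3 + 908b^2 + 312b - 9648 = (-(117649/16720)b + 160867/8360)(-(33440/2401)b^2 - (401280/2401)b - 1203840/2401) + (0)
Last nonzero remainder: -(33440/2401)b^2 - (401280/2401)b - 1203840/2401. Dividing through by -33440/2401 gives the monic gcd b^2 + 12b + 36.
Then lcm(f, g) = f·g / gcd(f, g); expanding and making the result monic gives the answer.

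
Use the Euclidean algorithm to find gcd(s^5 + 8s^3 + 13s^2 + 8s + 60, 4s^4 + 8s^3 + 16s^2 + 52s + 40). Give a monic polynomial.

By polynomial division,
  s^5 + 8s^3 + 13s^2 + 8s + 60 = ((1/4)s - 1/2)(4s^4 + 8s^3 + 16s^2 + 52s + 40) + (8s^3 + 8s^2 + 24s + 80)
  4s^4 + 8s^3 + 16s^2 + 52s + 40 = ((1/2)s + 1/2)(8s^3 + 8s^2 + 24s + 80) + (0)
Last nonzero remainder: 8s^3 + 8s^2 + 24s + 80. Dividing through by 8 gives the monic gcd s^3 + s^2 + 3s + 10.

s^3 + s^2 + 3s + 10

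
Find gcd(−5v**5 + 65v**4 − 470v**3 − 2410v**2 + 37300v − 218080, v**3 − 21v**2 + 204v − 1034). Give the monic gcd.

v**2 − 10v + 94

Repeated division with remainder:
  −5v**5 + 65v**4 − 470v**3 − 2410v**2 + 37300v − 218080 = (−5v**2 − 40v − 290)(v**3 − 21v**2 + 204v − 1034) + (−5510v**2 + 55100v − 517940)
  v**3 − 21v**2 + 204v − 1034 = (−(1/5510)v + 11/5510)(−5510v**2 + 55100v − 517940) + (0)
Last nonzero remainder: −5510v**2 + 55100v − 517940. Dividing through by −5510 gives the monic gcd v**2 − 10v + 94.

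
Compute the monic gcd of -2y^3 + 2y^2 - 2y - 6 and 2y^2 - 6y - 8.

y + 1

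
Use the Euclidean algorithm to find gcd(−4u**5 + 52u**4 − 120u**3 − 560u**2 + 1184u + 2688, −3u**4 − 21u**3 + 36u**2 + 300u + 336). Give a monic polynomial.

By polynomial division,
  −4u**5 + 52u**4 − 120u**3 − 560u**2 + 1184u + 2688 = ((4/3)u − 80/3)(−3u**4 − 21u**3 + 36u**2 + 300u + 336) + (−728u**3 + 8736u + 11648)
  −3u**4 − 21u**3 + 36u**2 + 300u + 336 = ((3/728)u + 3/104)(−728u**3 + 8736u + 11648) + (0)
Last nonzero remainder: −728u**3 + 8736u + 11648. Dividing through by −728 gives the monic gcd u**3 − 12u − 16.

u**3 − 12u − 16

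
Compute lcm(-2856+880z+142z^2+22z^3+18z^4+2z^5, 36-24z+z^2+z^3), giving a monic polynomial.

Apply the Euclidean algorithm:
  2z^5+18z^4+22z^3+142z^2+880z-2856 = (2z^2+16z+54)(z^3+z^2-24z+36) + (400z^2+1600z-4800)
  z^3+z^2-24z+36 = ((1/400)z-3/400)(400z^2+1600z-4800) + (0)
Last nonzero remainder: 400z^2+1600z-4800. Dividing through by 400 gives the monic gcd z^2+4z-12.
Then lcm(f, g) = f·g / gcd(f, g); expanding and making the result monic gives the answer.

4284-2748z+227z^2+38z^3-16z^4+6z^5+z^6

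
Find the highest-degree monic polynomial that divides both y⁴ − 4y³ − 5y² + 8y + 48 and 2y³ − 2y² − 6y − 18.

y − 3

By polynomial division,
  y⁴ − 4y³ − 5y² + 8y + 48 = ((1/2)y − 3/2)(2y³ − 2y² − 6y − 18) + (−5y² + 8y + 21)
  2y³ − 2y² − 6y − 18 = (−(2/5)y − 6/25)(−5y² + 8y + 21) + ((108/25)y − 324/25)
  −5y² + 8y + 21 = (−(125/108)y − 175/108)((108/25)y − 324/25) + (0)
Last nonzero remainder: (108/25)y − 324/25. Dividing through by 108/25 gives the monic gcd y − 3.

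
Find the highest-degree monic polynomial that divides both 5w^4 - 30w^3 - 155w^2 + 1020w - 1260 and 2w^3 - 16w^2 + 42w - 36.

w^2 - 5w + 6

Repeated division with remainder:
  5w^4 - 30w^3 - 155w^2 + 1020w - 1260 = ((5/2)w + 5)(2w^3 - 16w^2 + 42w - 36) + (-180w^2 + 900w - 1080)
  2w^3 - 16w^2 + 42w - 36 = (-(1/90)w + 1/30)(-180w^2 + 900w - 1080) + (0)
Last nonzero remainder: -180w^2 + 900w - 1080. Dividing through by -180 gives the monic gcd w^2 - 5w + 6.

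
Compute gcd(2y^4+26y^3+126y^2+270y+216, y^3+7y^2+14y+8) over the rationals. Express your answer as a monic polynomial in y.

y+4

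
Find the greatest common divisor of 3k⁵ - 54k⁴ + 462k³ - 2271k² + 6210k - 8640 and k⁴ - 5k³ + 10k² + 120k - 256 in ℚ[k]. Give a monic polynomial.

k² - 7k + 32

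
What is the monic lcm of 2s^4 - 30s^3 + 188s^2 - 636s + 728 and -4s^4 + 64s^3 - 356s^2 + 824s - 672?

s^6 - 22s^5 + 211s^4 - 1156s^3 + 3718s^2 - 6364s + 4368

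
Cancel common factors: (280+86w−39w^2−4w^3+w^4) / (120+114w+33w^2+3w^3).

Euclidean algorithm in ℚ[w]:
  w^4−4w^3−39w^2+86w+280 = ((1/3)w−5)(3w^3+33w^2+114w+120) + (88w^2+616w+880)
  3w^3+33w^2+114w+120 = ((3/88)w+3/22)(88w^2+616w+880) + (0)
Last nonzero remainder: 88w^2+616w+880. Dividing through by 88 gives the monic gcd w^2+7w+10.
Cancel w^2+7w+10 from numerator and denominator to get the reduced form.

(28−11w+w^2)/(12+3w)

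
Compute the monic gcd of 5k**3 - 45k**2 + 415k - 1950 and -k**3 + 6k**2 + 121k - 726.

k - 6

Euclidean algorithm in ℚ[k]:
  5k**3 - 45k**2 + 415k - 1950 = (-5)(-k**3 + 6k**2 + 121k - 726) + (-15k**2 + 1020k - 5580)
  -k**3 + 6k**2 + 121k - 726 = ((1/15)k + 62/15)(-15k**2 + 1020k - 5580) + (-3723k + 22338)
  -15k**2 + 1020k - 5580 = ((5/1241)k - 310/1241)(-3723k + 22338) + (0)
Last nonzero remainder: -3723k + 22338. Dividing through by -3723 gives the monic gcd k - 6.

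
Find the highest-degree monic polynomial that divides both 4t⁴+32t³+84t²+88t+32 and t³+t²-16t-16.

t²+5t+4

Repeated division with remainder:
  4t⁴+32t³+84t²+88t+32 = (4t+28)(t³+t²-16t-16) + (120t²+600t+480)
  t³+t²-16t-16 = ((1/120)t-1/30)(120t²+600t+480) + (0)
Last nonzero remainder: 120t²+600t+480. Dividing through by 120 gives the monic gcd t²+5t+4.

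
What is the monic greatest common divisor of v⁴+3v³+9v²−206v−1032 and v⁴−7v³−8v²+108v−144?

Euclidean algorithm in ℚ[v]:
  v⁴+3v³+9v²−206v−1032 = (v⁴−7v³−8v²+108v−144) + (10v³+17v²−314v−888)
  v⁴−7v³−8v²+108v−144 = ((1/10)v−87/100)(10v³+17v²−314v−888) + ((3819/100)v²−(3819/50)v−22914/25)
  10v³+17v²−314v−888 = ((1000/3819)v+3700/3819)((3819/100)v²−(3819/50)v−22914/25) + (0)
Last nonzero remainder: (3819/100)v²−(3819/50)v−22914/25. Dividing through by 3819/100 gives the monic gcd v²−2v−24.

v²−2v−24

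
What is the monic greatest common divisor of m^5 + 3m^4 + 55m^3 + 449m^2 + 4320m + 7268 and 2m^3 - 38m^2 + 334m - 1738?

m^2 - 8m + 79

Repeated division with remainder:
  m^5 + 3m^4 + 55m^3 + 449m^2 + 4320m + 7268 = ((1/2)m^2 + 11m + 153)(2m^3 - 38m^2 + 334m - 1738) + (3458m^2 - 27664m + 273182)
  2m^3 - 38m^2 + 334m - 1738 = ((1/1729)m - 11/1729)(3458m^2 - 27664m + 273182) + (0)
Last nonzero remainder: 3458m^2 - 27664m + 273182. Dividing through by 3458 gives the monic gcd m^2 - 8m + 79.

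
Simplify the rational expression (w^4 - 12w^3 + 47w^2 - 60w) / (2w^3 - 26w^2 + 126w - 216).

By polynomial division,
  w^4 - 12w^3 + 47w^2 - 60w = ((1/2)w + 1/2)(2w^3 - 26w^2 + 126w - 216) + (-3w^2 - 15w + 108)
  2w^3 - 26w^2 + 126w - 216 = (-(2/3)w + 12)(-3w^2 - 15w + 108) + (378w - 1512)
  -3w^2 - 15w + 108 = (-(1/126)w - 1/14)(378w - 1512) + (0)
Last nonzero remainder: 378w - 1512. Dividing through by 378 gives the monic gcd w - 4.
Cancel w - 4 from numerator and denominator to get the reduced form.

(w^3 - 8w^2 + 15w)/(2w^2 - 18w + 54)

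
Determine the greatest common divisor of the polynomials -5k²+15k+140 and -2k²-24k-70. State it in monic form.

1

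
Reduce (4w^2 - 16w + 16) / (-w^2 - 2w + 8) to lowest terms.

(-4w + 8)/(w + 4)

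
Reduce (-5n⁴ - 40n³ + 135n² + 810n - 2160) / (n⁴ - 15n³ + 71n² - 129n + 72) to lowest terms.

Repeated division with remainder:
  -5n⁴ - 40n³ + 135n² + 810n - 2160 = (-5)(n⁴ - 15n³ + 71n² - 129n + 72) + (-115n³ + 490n² + 165n - 1800)
  n⁴ - 15n³ + 71n² - 129n + 72 = (-(1/115)n + 247/2645)(-115n³ + 490n² + 165n - 1800) + ((14112/529)n² - (84672/529)n + 127008/529)
  -115n³ + 490n² + 165n - 1800 = (-(60835/14112)n - 13225/1764)((14112/529)n² - (84672/529)n + 127008/529) + (0)
Last nonzero remainder: (14112/529)n² - (84672/529)n + 127008/529. Dividing through by 14112/529 gives the monic gcd n² - 6n + 9.
Cancel n² - 6n + 9 from numerator and denominator to get the reduced form.

(-5n² - 70n - 240)/(n² - 9n + 8)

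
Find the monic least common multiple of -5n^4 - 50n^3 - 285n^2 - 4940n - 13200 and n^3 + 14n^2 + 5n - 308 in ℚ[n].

Euclidean algorithm in ℚ[n]:
  -5n^4 - 50n^3 - 285n^2 - 4940n - 13200 = (-5n + 20)(n^3 + 14n^2 + 5n - 308) + (-540n^2 - 6580n - 7040)
  n^3 + 14n^2 + 5n - 308 = (-(1/540)n - 49/14580)(-540n^2 - 6580n - 7040) + (-(21980/729)n - 241780/729)
  -540n^2 - 6580n - 7040 = ((19683/1099)n + 23328/1099)(-(21980/729)n - 241780/729) + (0)
Last nonzero remainder: -(21980/729)n - 241780/729. Dividing through by -21980/729 gives the monic gcd n + 11.
Then lcm(f, g) = f·g / gcd(f, g); expanding and making the result monic gives the answer.

n^6 + 13n^5 + 59n^4 + 879n^3 + 4008n^2 - 19744n - 73920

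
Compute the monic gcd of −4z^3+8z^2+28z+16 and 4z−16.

z−4

Euclidean algorithm in ℚ[z]:
  −4z^3+8z^2+28z+16 = (−z^2−2z−1)(4z−16) + (0)
Last nonzero remainder: 4z−16. Dividing through by 4 gives the monic gcd z−4.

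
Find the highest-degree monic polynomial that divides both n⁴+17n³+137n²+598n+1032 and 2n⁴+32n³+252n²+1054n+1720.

n³+11n²+71n+172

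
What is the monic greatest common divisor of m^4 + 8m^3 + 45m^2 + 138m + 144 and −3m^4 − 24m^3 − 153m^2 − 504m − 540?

m^2 + 5m + 6

Euclidean algorithm in ℚ[m]:
  m^4 + 8m^3 + 45m^2 + 138m + 144 = (−1/3)(−3m^4 − 24m^3 − 153m^2 − 504m − 540) + (−6m^2 − 30m − 36)
  −3m^4 − 24m^3 − 153m^2 − 504m − 540 = ((1/2)m^2 + (3/2)m + 15)(−6m^2 − 30m − 36) + (0)
Last nonzero remainder: −6m^2 − 30m − 36. Dividing through by −6 gives the monic gcd m^2 + 5m + 6.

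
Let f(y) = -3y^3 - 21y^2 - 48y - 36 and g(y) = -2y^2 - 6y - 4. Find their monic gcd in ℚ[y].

By polynomial division,
  -3y^3 - 21y^2 - 48y - 36 = ((3/2)y + 6)(-2y^2 - 6y - 4) + (-6y - 12)
  -2y^2 - 6y - 4 = ((1/3)y + 1/3)(-6y - 12) + (0)
Last nonzero remainder: -6y - 12. Dividing through by -6 gives the monic gcd y + 2.

y + 2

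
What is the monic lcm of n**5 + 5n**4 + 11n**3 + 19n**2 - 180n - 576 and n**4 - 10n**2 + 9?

n**7 + 5n**6 + 10n**5 + 14n**4 - 191n**3 - 595n**2 + 180n + 576

By polynomial division,
  n**5 + 5n**4 + 11n**3 + 19n**2 - 180n - 576 = (n + 5)(n**4 - 10n**2 + 9) + (21n**3 + 69n**2 - 189n - 621)
  n**4 - 10n**2 + 9 = ((1/21)n - 23/147)(21n**3 + 69n**2 - 189n - 621) + ((480/49)n**2 - 4320/49)
  21n**3 + 69n**2 - 189n - 621 = ((343/160)n + 1127/160)((480/49)n**2 - 4320/49) + (0)
Last nonzero remainder: (480/49)n**2 - 4320/49. Dividing through by 480/49 gives the monic gcd n**2 - 9.
Then lcm(f, g) = f·g / gcd(f, g); expanding and making the result monic gives the answer.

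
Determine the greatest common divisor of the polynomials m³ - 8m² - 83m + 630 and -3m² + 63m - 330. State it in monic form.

m - 10

Euclidean algorithm in ℚ[m]:
  m³ - 8m² - 83m + 630 = (-(1/3)m - 13/3)(-3m² + 63m - 330) + (80m - 800)
  -3m² + 63m - 330 = (-(3/80)m + 33/80)(80m - 800) + (0)
Last nonzero remainder: 80m - 800. Dividing through by 80 gives the monic gcd m - 10.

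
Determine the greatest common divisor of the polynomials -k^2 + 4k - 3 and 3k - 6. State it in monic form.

Repeated division with remainder:
  -k^2 + 4k - 3 = (-(1/3)k + 2/3)(3k - 6) + (1)
  3k - 6 = (3k - 6)(1) + (0)
The last nonzero remainder is the constant 1, so the polynomials are coprime and gcd = 1.

1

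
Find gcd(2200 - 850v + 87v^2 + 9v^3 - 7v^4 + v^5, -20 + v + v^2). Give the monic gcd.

Apply the Euclidean algorithm:
  v^5 - 7v^4 + 9v^3 + 87v^2 - 850v + 2200 = (v^3 - 8v^2 + 37v - 110)(v^2 + v - 20) + (0)
The last nonzero remainder v^2 + v - 20 is already monic.

-20 + v + v^2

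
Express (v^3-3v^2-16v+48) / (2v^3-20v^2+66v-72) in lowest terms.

(v+4)/(2v-6)

Repeated division with remainder:
  v^3-3v^2-16v+48 = (1/2)(2v^3-20v^2+66v-72) + (7v^2-49v+84)
  2v^3-20v^2+66v-72 = ((2/7)v-6/7)(7v^2-49v+84) + (0)
Last nonzero remainder: 7v^2-49v+84. Dividing through by 7 gives the monic gcd v^2-7v+12.
Cancel v^2-7v+12 from numerator and denominator to get the reduced form.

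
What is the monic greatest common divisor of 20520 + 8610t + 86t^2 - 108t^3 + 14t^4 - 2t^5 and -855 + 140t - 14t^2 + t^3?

-855 + 140t - 14t^2 + t^3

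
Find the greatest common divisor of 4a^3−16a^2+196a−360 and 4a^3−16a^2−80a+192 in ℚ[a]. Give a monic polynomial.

a−2

By polynomial division,
  4a^3−16a^2+196a−360 = (4a^3−16a^2−80a+192) + (276a−552)
  4a^3−16a^2−80a+192 = ((1/69)a^2−(2/69)a−8/23)(276a−552) + (0)
Last nonzero remainder: 276a−552. Dividing through by 276 gives the monic gcd a−2.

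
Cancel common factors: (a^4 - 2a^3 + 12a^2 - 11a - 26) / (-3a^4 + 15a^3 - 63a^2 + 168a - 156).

(-a - 1)/(3a - 6)

By polynomial division,
  a^4 - 2a^3 + 12a^2 - 11a - 26 = (-1/3)(-3a^4 + 15a^3 - 63a^2 + 168a - 156) + (3a^3 - 9a^2 + 45a - 78)
  -3a^4 + 15a^3 - 63a^2 + 168a - 156 = (-a + 2)(3a^3 - 9a^2 + 45a - 78) + (0)
Last nonzero remainder: 3a^3 - 9a^2 + 45a - 78. Dividing through by 3 gives the monic gcd a^3 - 3a^2 + 15a - 26.
Cancel a^3 - 3a^2 + 15a - 26 from numerator and denominator to get the reduced form.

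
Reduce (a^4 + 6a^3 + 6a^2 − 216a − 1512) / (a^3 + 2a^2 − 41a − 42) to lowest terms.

(a^3 + 12a^2 + 78a + 252)/(a^2 + 8a + 7)

By polynomial division,
  a^4 + 6a^3 + 6a^2 − 216a − 1512 = (a + 4)(a^3 + 2a^2 − 41a − 42) + (39a^2 − 10a − 1344)
  a^3 + 2a^2 − 41a − 42 = ((1/39)a + 88/1521)(39a^2 − 10a − 1344) + (−(9065/1521)a + 18130/507)
  39a^2 − 10a − 1344 = (−(59319/9065)a − 48672/1295)(−(9065/1521)a + 18130/507) + (0)
Last nonzero remainder: −(9065/1521)a + 18130/507. Dividing through by −9065/1521 gives the monic gcd a − 6.
Cancel a − 6 from numerator and denominator to get the reduced form.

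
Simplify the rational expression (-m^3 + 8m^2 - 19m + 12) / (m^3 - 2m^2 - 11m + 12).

(-m + 3)/(m + 3)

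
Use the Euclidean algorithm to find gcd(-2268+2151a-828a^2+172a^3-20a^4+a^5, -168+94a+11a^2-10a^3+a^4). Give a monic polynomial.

Euclidean algorithm in ℚ[a]:
  a^5-20a^4+172a^3-828a^2+2151a-2268 = (a-10)(a^4-10a^3+11a^2+94a-168) + (61a^3-812a^2+3259a-3948)
  a^4-10a^3+11a^2+94a-168 = ((1/61)a+202/3721)(61a^3-812a^2+3259a-3948) + ((6156/3721)a^2-(67716/3721)a+172368/3721)
  61a^3-812a^2+3259a-3948 = ((226981/6156)a-174887/2052)((6156/3721)a^2-(67716/3721)a+172368/3721) + (0)
Last nonzero remainder: (6156/3721)a^2-(67716/3721)a+172368/3721. Dividing through by 6156/3721 gives the monic gcd a^2-11a+28.

28-11a+a^2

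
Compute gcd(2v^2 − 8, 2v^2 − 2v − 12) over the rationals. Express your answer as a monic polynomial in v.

Euclidean algorithm in ℚ[v]:
  2v^2 − 8 = (2v^2 − 2v − 12) + (2v + 4)
  2v^2 − 2v − 12 = (v − 3)(2v + 4) + (0)
Last nonzero remainder: 2v + 4. Dividing through by 2 gives the monic gcd v + 2.

v + 2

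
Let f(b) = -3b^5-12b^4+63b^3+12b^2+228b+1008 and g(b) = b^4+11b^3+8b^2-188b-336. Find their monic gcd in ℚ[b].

b^3+5b^2-22b-56

Euclidean algorithm in ℚ[b]:
  -3b^5-12b^4+63b^3+12b^2+228b+1008 = (-3b+21)(b^4+11b^3+8b^2-188b-336) + (-144b^3-720b^2+3168b+8064)
  b^4+11b^3+8b^2-188b-336 = (-(1/144)b-1/24)(-144b^3-720b^2+3168b+8064) + (0)
Last nonzero remainder: -144b^3-720b^2+3168b+8064. Dividing through by -144 gives the monic gcd b^3+5b^2-22b-56.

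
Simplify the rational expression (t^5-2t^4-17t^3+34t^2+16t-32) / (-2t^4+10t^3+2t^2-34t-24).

Euclidean algorithm in ℚ[t]:
  t^5-2t^4-17t^3+34t^2+16t-32 = (-(1/2)t-3/2)(-2t^4+10t^3+2t^2-34t-24) + (-t^3+20t^2-47t-68)
  -2t^4+10t^3+2t^2-34t-24 = (2t+30)(-t^3+20t^2-47t-68) + (-504t^2+1512t+2016)
  -t^3+20t^2-47t-68 = ((1/504)t-17/504)(-504t^2+1512t+2016) + (0)
Last nonzero remainder: -504t^2+1512t+2016. Dividing through by -504 gives the monic gcd t^2-3t-4.
Cancel t^2-3t-4 from numerator and denominator to get the reduced form.

(-t^3-t^2+10t-8)/(2t^2-4t-6)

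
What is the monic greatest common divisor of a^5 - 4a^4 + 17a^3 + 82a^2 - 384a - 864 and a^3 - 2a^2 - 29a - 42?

Repeated division with remainder:
  a^5 - 4a^4 + 17a^3 + 82a^2 - 384a - 864 = (a^2 - 2a + 42)(a^3 - 2a^2 - 29a - 42) + (150a^2 + 750a + 900)
  a^3 - 2a^2 - 29a - 42 = ((1/150)a - 7/150)(150a^2 + 750a + 900) + (0)
Last nonzero remainder: 150a^2 + 750a + 900. Dividing through by 150 gives the monic gcd a^2 + 5a + 6.

a^2 + 5a + 6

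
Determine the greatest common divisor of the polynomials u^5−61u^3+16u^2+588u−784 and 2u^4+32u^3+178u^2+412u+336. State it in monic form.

u^2+11u+28

By polynomial division,
  u^5−61u^3+16u^2+588u−784 = ((1/2)u−8)(2u^4+32u^3+178u^2+412u+336) + (106u^3+1234u^2+3716u+1904)
  2u^4+32u^3+178u^2+412u+336 = ((1/53)u+231/2809)(106u^3+1234u^2+3716u+1904) + ((18000/2809)u^2+(198000/2809)u+504000/2809)
  106u^3+1234u^2+3716u+1904 = ((148877/9000)u+47753/4500)((18000/2809)u^2+(198000/2809)u+504000/2809) + (0)
Last nonzero remainder: (18000/2809)u^2+(198000/2809)u+504000/2809. Dividing through by 18000/2809 gives the monic gcd u^2+11u+28.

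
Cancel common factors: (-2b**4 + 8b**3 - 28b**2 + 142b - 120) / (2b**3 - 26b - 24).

Repeated division with remainder:
  -2b**4 + 8b**3 - 28b**2 + 142b - 120 = (-b + 4)(2b**3 - 26b - 24) + (-54b**2 + 222b - 24)
  2b**3 - 26b - 24 = (-(1/27)b - 37/243)(-54b**2 + 222b - 24) + ((560/81)b - 2240/81)
  -54b**2 + 222b - 24 = (-(2187/280)b + 243/280)((560/81)b - 2240/81) + (0)
Last nonzero remainder: (560/81)b - 2240/81. Dividing through by 560/81 gives the monic gcd b - 4.
Cancel b - 4 from numerator and denominator to get the reduced form.

(-b**3 - 14b + 15)/(b**2 + 4b + 3)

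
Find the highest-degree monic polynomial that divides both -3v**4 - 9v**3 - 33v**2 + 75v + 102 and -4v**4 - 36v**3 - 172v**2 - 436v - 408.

By polynomial division,
  -3v**4 - 9v**3 - 33v**2 + 75v + 102 = (3/4)(-4v**4 - 36v**3 - 172v**2 - 436v - 408) + (18v**3 + 96v**2 + 402v + 408)
  -4v**4 - 36v**3 - 172v**2 - 436v - 408 = (-(2/9)v - 22/27)(18v**3 + 96v**2 + 402v + 408) + (-(40/9)v**2 - (160/9)v - 680/9)
  18v**3 + 96v**2 + 402v + 408 = (-(81/20)v - 27/5)(-(40/9)v**2 - (160/9)v - 680/9) + (0)
Last nonzero remainder: -(40/9)v**2 - (160/9)v - 680/9. Dividing through by -40/9 gives the monic gcd v**2 + 4v + 17.

v**2 + 4v + 17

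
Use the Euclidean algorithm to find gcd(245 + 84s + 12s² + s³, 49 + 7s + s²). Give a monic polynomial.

Apply the Euclidean algorithm:
  s³ + 12s² + 84s + 245 = (s + 5)(s² + 7s + 49) + (0)
The last nonzero remainder s² + 7s + 49 is already monic.

49 + 7s + s²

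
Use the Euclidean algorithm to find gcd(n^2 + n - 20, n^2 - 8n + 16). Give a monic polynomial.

Apply the Euclidean algorithm:
  n^2 + n - 20 = (n^2 - 8n + 16) + (9n - 36)
  n^2 - 8n + 16 = ((1/9)n - 4/9)(9n - 36) + (0)
Last nonzero remainder: 9n - 36. Dividing through by 9 gives the monic gcd n - 4.

n - 4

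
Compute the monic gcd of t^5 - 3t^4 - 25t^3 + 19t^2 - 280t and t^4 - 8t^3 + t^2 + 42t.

Euclidean algorithm in ℚ[t]:
  t^5 - 3t^4 - 25t^3 + 19t^2 - 280t = (t + 5)(t^4 - 8t^3 + t^2 + 42t) + (14t^3 - 28t^2 - 490t)
  t^4 - 8t^3 + t^2 + 42t = ((1/14)t - 3/7)(14t^3 - 28t^2 - 490t) + (24t^2 - 168t)
  14t^3 - 28t^2 - 490t = ((7/12)t + 35/12)(24t^2 - 168t) + (0)
Last nonzero remainder: 24t^2 - 168t. Dividing through by 24 gives the monic gcd t^2 - 7t.

t^2 - 7t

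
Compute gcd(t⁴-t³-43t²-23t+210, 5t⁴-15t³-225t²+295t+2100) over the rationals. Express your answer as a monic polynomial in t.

By polynomial division,
  t⁴-t³-43t²-23t+210 = (1/5)(5t⁴-15t³-225t²+295t+2100) + (2t³+2t²-82t-210)
  5t⁴-15t³-225t²+295t+2100 = ((5/2)t-10)(2t³+2t²-82t-210) + (0)
Last nonzero remainder: 2t³+2t²-82t-210. Dividing through by 2 gives the monic gcd t³+t²-41t-105.

t³+t²-41t-105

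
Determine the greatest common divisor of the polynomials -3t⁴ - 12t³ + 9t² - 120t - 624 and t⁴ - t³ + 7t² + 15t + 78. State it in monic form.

Repeated division with remainder:
  -3t⁴ - 12t³ + 9t² - 120t - 624 = (-3)(t⁴ - t³ + 7t² + 15t + 78) + (-15t³ + 30t² - 75t - 390)
  t⁴ - t³ + 7t² + 15t + 78 = (-(1/15)t - 1/15)(-15t³ + 30t² - 75t - 390) + (4t² - 16t + 52)
  -15t³ + 30t² - 75t - 390 = (-(15/4)t - 15/2)(4t² - 16t + 52) + (0)
Last nonzero remainder: 4t² - 16t + 52. Dividing through by 4 gives the monic gcd t² - 4t + 13.

t² - 4t + 13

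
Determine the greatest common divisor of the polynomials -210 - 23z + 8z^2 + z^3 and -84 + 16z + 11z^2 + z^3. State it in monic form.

Euclidean algorithm in ℚ[z]:
  z^3 + 8z^2 - 23z - 210 = (z^3 + 11z^2 + 16z - 84) + (-3z^2 - 39z - 126)
  z^3 + 11z^2 + 16z - 84 = (-(1/3)z + 2/3)(-3z^2 - 39z - 126) + (0)
Last nonzero remainder: -3z^2 - 39z - 126. Dividing through by -3 gives the monic gcd z^2 + 13z + 42.

42 + 13z + z^2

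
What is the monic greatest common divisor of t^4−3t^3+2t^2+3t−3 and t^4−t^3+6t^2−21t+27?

Euclidean algorithm in ℚ[t]:
  t^4−3t^3+2t^2+3t−3 = (t^4−t^3+6t^2−21t+27) + (−2t^3−4t^2+24t−30)
  t^4−t^3+6t^2−21t+27 = (−(1/2)t+3/2)(−2t^3−4t^2+24t−30) + (24t^2−72t+72)
  −2t^3−4t^2+24t−30 = (−(1/12)t−5/12)(24t^2−72t+72) + (0)
Last nonzero remainder: 24t^2−72t+72. Dividing through by 24 gives the monic gcd t^2−3t+3.

t^2−3t+3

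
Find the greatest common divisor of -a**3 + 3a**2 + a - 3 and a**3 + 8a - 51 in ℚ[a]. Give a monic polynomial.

Repeated division with remainder:
  -a**3 + 3a**2 + a - 3 = (-1)(a**3 + 8a - 51) + (3a**2 + 9a - 54)
  a**3 + 8a - 51 = ((1/3)a - 1)(3a**2 + 9a - 54) + (35a - 105)
  3a**2 + 9a - 54 = ((3/35)a + 18/35)(35a - 105) + (0)
Last nonzero remainder: 35a - 105. Dividing through by 35 gives the monic gcd a - 3.

a - 3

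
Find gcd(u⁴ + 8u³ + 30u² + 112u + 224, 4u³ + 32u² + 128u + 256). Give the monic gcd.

By polynomial division,
  u⁴ + 8u³ + 30u² + 112u + 224 = ((1/4)u)(4u³ + 32u² + 128u + 256) + (−2u² + 48u + 224)
  4u³ + 32u² + 128u + 256 = (−2u − 64)(−2u² + 48u + 224) + (3648u + 14592)
  −2u² + 48u + 224 = (−(1/1824)u + 7/456)(3648u + 14592) + (0)
Last nonzero remainder: 3648u + 14592. Dividing through by 3648 gives the monic gcd u + 4.

u + 4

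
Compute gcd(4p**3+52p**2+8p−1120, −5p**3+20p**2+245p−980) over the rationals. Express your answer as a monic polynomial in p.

p**2+3p−28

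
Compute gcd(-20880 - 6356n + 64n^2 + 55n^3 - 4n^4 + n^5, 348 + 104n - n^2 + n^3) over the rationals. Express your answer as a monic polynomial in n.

Repeated division with remainder:
  n^5 - 4n^4 + 55n^3 + 64n^2 - 6356n - 20880 = (n^2 - 3n - 52)(n^3 - n^2 + 104n + 348) + (-24n^2 + 96n - 2784)
  n^3 - n^2 + 104n + 348 = (-(1/24)n - 1/8)(-24n^2 + 96n - 2784) + (0)
Last nonzero remainder: -24n^2 + 96n - 2784. Dividing through by -24 gives the monic gcd n^2 - 4n + 116.

116 - 4n + n^2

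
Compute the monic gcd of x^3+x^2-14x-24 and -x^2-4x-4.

x+2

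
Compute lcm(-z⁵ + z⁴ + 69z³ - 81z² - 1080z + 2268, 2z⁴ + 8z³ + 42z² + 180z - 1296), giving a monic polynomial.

z⁷ - 34z⁵ - 24z⁴ - 1323z³ + 1728z² + 36612z - 81648

Apply the Euclidean algorithm:
  -z⁵ + z⁴ + 69z³ - 81z² - 1080z + 2268 = (-(1/2)z + 5/2)(2z⁴ + 8z³ + 42z² + 180z - 1296) + (70z³ - 96z² - 2178z + 5508)
  2z⁴ + 8z³ + 42z² + 180z - 1296 = ((1/35)z + 188/1225)(70z³ - 96z² - 2178z + 5508) + ((145728/1225)z² + (437184/1225)z - 2623104/1225)
  70z³ - 96z² - 2178z + 5508 = ((42875/72864)z - 20825/8096)((145728/1225)z² + (437184/1225)z - 2623104/1225) + (0)
Last nonzero remainder: (145728/1225)z² + (437184/1225)z - 2623104/1225. Dividing through by 145728/1225 gives the monic gcd z² + 3z - 18.
Then lcm(f, g) = f·g / gcd(f, g); expanding and making the result monic gives the answer.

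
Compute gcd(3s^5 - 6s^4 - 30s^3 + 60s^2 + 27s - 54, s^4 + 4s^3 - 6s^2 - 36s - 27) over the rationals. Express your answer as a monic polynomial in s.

s^3 + s^2 - 9s - 9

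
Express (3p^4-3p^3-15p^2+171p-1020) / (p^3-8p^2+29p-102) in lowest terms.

Repeated division with remainder:
  3p^4-3p^3-15p^2+171p-1020 = (3p+21)(p^3-8p^2+29p-102) + (66p^2-132p+1122)
  p^3-8p^2+29p-102 = ((1/66)p-1/11)(66p^2-132p+1122) + (0)
Last nonzero remainder: 66p^2-132p+1122. Dividing through by 66 gives the monic gcd p^2-2p+17.
Cancel p^2-2p+17 from numerator and denominator to get the reduced form.

(3p^2+3p-60)/(p-6)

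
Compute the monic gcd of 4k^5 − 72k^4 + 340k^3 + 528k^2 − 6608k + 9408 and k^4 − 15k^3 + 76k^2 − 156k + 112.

Apply the Euclidean algorithm:
  4k^5 − 72k^4 + 340k^3 + 528k^2 − 6608k + 9408 = (4k − 12)(k^4 − 15k^3 + 76k^2 − 156k + 112) + (−144k^3 + 2064k^2 − 8928k + 10752)
  k^4 − 15k^3 + 76k^2 − 156k + 112 = (−(1/144)k + 1/216)(−144k^3 + 2064k^2 − 8928k + 10752) + ((40/9)k^2 − 40k + 560/9)
  −144k^3 + 2064k^2 − 8928k + 10752 = (−(162/5)k + 864/5)((40/9)k^2 − 40k + 560/9) + (0)
Last nonzero remainder: (40/9)k^2 − 40k + 560/9. Dividing through by 40/9 gives the monic gcd k^2 − 9k + 14.

k^2 − 9k + 14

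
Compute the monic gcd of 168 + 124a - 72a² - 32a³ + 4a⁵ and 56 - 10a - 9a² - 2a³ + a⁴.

-14 - a + 2a² + a³

Repeated division with remainder:
  4a⁵ - 32a³ - 72a² + 124a + 168 = (4a + 8)(a⁴ - 2a³ - 9a² - 10a + 56) + (20a³ + 40a² - 20a - 280)
  a⁴ - 2a³ - 9a² - 10a + 56 = ((1/20)a - 1/5)(20a³ + 40a² - 20a - 280) + (0)
Last nonzero remainder: 20a³ + 40a² - 20a - 280. Dividing through by 20 gives the monic gcd a³ + 2a² - a - 14.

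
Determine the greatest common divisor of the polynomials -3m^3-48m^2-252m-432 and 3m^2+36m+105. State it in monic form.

1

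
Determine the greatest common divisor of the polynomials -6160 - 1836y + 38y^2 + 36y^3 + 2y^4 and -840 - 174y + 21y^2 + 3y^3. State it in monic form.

-280 - 58y + 7y^2 + y^3

Repeated division with remainder:
  2y^4 + 36y^3 + 38y^2 - 1836y - 6160 = ((2/3)y + 22/3)(3y^3 + 21y^2 - 174y - 840) + (0)
Last nonzero remainder: 3y^3 + 21y^2 - 174y - 840. Dividing through by 3 gives the monic gcd y^3 + 7y^2 - 58y - 280.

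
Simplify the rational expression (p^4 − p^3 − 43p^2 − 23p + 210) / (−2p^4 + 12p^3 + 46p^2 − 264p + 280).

Euclidean algorithm in ℚ[p]:
  p^4 − p^3 − 43p^2 − 23p + 210 = (−1/2)(−2p^4 + 12p^3 + 46p^2 − 264p + 280) + (5p^3 − 20p^2 − 155p + 350)
  −2p^4 + 12p^3 + 46p^2 − 264p + 280 = (−(2/5)p + 4/5)(5p^3 − 20p^2 − 155p + 350) + (0)
Last nonzero remainder: 5p^3 − 20p^2 − 155p + 350. Dividing through by 5 gives the monic gcd p^3 − 4p^2 − 31p + 70.
Cancel p^3 − 4p^2 − 31p + 70 from numerator and denominator to get the reduced form.

(−p − 3)/(2p − 4)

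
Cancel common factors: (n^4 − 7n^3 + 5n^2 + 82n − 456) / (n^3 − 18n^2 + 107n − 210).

(n^3 − n^2 − n + 76)/(n^2 − 12n + 35)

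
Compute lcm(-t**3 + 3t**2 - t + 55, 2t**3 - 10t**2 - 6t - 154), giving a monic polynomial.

Euclidean algorithm in ℚ[t]:
  -t**3 + 3t**2 - t + 55 = (-1/2)(2t**3 - 10t**2 - 6t - 154) + (-2t**2 - 4t - 22)
  2t**3 - 10t**2 - 6t - 154 = (-t + 7)(-2t**2 - 4t - 22) + (0)
Last nonzero remainder: -2t**2 - 4t - 22. Dividing through by -2 gives the monic gcd t**2 + 2t + 11.
Then lcm(f, g) = f·g / gcd(f, g); expanding and making the result monic gives the answer.

t**4 - 10t**3 + 22t**2 - 62t + 385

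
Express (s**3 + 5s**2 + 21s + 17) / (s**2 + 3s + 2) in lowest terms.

(s**2 + 4s + 17)/(s + 2)

Euclidean algorithm in ℚ[s]:
  s**3 + 5s**2 + 21s + 17 = (s + 2)(s**2 + 3s + 2) + (13s + 13)
  s**2 + 3s + 2 = ((1/13)s + 2/13)(13s + 13) + (0)
Last nonzero remainder: 13s + 13. Dividing through by 13 gives the monic gcd s + 1.
Cancel s + 1 from numerator and denominator to get the reduced form.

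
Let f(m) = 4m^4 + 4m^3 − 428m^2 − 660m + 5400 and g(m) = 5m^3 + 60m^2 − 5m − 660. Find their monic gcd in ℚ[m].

m − 3

Repeated division with remainder:
  4m^4 + 4m^3 − 428m^2 − 660m + 5400 = ((4/5)m − 44/5)(5m^3 + 60m^2 − 5m − 660) + (104m^2 − 176m − 408)
  5m^3 + 60m^2 − 5m − 660 = ((5/104)m + 445/676)(104m^2 − 176m − 408) + ((22050/169)m − 66150/169)
  104m^2 − 176m − 408 = ((8788/11025)m + 11492/11025)((22050/169)m − 66150/169) + (0)
Last nonzero remainder: (22050/169)m − 66150/169. Dividing through by 22050/169 gives the monic gcd m − 3.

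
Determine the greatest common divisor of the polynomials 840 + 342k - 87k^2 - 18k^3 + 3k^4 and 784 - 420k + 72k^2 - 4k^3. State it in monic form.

-7 + k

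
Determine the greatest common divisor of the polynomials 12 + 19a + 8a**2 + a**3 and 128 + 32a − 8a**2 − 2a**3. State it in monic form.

4 + a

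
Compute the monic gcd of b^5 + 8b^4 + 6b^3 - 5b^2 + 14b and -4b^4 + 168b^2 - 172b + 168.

b^3 + 6b^2 - 6b + 7

Apply the Euclidean algorithm:
  b^5 + 8b^4 + 6b^3 - 5b^2 + 14b = (-(1/4)b - 2)(-4b^4 + 168b^2 - 172b + 168) + (48b^3 + 288b^2 - 288b + 336)
  -4b^4 + 168b^2 - 172b + 168 = (-(1/12)b + 1/2)(48b^3 + 288b^2 - 288b + 336) + (0)
Last nonzero remainder: 48b^3 + 288b^2 - 288b + 336. Dividing through by 48 gives the monic gcd b^3 + 6b^2 - 6b + 7.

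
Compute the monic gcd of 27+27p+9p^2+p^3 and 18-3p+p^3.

Repeated division with remainder:
  p^3+9p^2+27p+27 = (p^3-3p+18) + (9p^2+30p+9)
  p^3-3p+18 = ((1/9)p-10/27)(9p^2+30p+9) + ((64/9)p+64/3)
  9p^2+30p+9 = ((81/64)p+27/64)((64/9)p+64/3) + (0)
Last nonzero remainder: (64/9)p+64/3. Dividing through by 64/9 gives the monic gcd p+3.

3+p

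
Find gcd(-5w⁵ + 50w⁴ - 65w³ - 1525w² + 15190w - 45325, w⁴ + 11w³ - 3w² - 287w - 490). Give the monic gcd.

w² + 2w - 35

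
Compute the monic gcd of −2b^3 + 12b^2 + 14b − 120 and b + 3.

Repeated division with remainder:
  −2b^3 + 12b^2 + 14b − 120 = (−2b^2 + 18b − 40)(b + 3) + (0)
The last nonzero remainder b + 3 is already monic.

b + 3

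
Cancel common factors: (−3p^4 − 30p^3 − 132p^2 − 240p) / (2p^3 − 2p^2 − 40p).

(−3p^2 − 18p − 60)/(2p − 10)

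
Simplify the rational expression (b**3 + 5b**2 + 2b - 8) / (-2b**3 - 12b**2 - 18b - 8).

Apply the Euclidean algorithm:
  b**3 + 5b**2 + 2b - 8 = (-1/2)(-2b**3 - 12b**2 - 18b - 8) + (-b**2 - 7b - 12)
  -2b**3 - 12b**2 - 18b - 8 = (2b - 2)(-b**2 - 7b - 12) + (-8b - 32)
  -b**2 - 7b - 12 = ((1/8)b + 3/8)(-8b - 32) + (0)
Last nonzero remainder: -8b - 32. Dividing through by -8 gives the monic gcd b + 4.
Cancel b + 4 from numerator and denominator to get the reduced form.

(-b**2 - b + 2)/(2b**2 + 4b + 2)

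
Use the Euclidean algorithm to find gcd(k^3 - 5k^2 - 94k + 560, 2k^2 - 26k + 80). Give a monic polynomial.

k - 8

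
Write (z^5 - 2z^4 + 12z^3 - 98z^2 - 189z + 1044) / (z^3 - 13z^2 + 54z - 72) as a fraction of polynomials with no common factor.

(z^3 + 5z^2 + 35z + 87)/(z - 6)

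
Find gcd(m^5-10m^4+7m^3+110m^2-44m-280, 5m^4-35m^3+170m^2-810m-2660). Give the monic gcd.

Euclidean algorithm in ℚ[m]:
  m^5-10m^4+7m^3+110m^2-44m-280 = ((1/5)m-3/5)(5m^4-35m^3+170m^2-810m-2660) + (-48m^3+374m^2+2m-1876)
  5m^4-35m^3+170m^2-810m-2660 = (-(5/48)m-95/1152)(-48m^3+374m^2+2m-1876) + ((115805/576)m^2-(579025/576)m-810635/288)
  -48m^3+374m^2+2m-1876 = (-(27648/115805)m+77184/115805)((115805/576)m^2-(579025/576)m-810635/288) + (0)
Last nonzero remainder: (115805/576)m^2-(579025/576)m-810635/288. Dividing through by 115805/576 gives the monic gcd m^2-5m-14.

m^2-5m-14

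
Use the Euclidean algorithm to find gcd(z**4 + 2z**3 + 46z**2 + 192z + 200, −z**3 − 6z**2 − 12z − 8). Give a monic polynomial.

z**2 + 4z + 4

Euclidean algorithm in ℚ[z]:
  z**4 + 2z**3 + 46z**2 + 192z + 200 = (−z + 4)(−z**3 − 6z**2 − 12z − 8) + (58z**2 + 232z + 232)
  −z**3 − 6z**2 − 12z − 8 = (−(1/58)z − 1/29)(58z**2 + 232z + 232) + (0)
Last nonzero remainder: 58z**2 + 232z + 232. Dividing through by 58 gives the monic gcd z**2 + 4z + 4.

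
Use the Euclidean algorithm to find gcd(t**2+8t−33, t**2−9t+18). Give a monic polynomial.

Repeated division with remainder:
  t**2+8t−33 = (t**2−9t+18) + (17t−51)
  t**2−9t+18 = ((1/17)t−6/17)(17t−51) + (0)
Last nonzero remainder: 17t−51. Dividing through by 17 gives the monic gcd t−3.

t−3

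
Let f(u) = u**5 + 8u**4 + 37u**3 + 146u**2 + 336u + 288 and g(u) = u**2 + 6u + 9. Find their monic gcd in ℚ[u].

u**2 + 6u + 9

Apply the Euclidean algorithm:
  u**5 + 8u**4 + 37u**3 + 146u**2 + 336u + 288 = (u**3 + 2u**2 + 16u + 32)(u**2 + 6u + 9) + (0)
The last nonzero remainder u**2 + 6u + 9 is already monic.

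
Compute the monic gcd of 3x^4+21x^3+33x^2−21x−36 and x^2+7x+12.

x^2+7x+12

By polynomial division,
  3x^4+21x^3+33x^2−21x−36 = (3x^2−3)(x^2+7x+12) + (0)
The last nonzero remainder x^2+7x+12 is already monic.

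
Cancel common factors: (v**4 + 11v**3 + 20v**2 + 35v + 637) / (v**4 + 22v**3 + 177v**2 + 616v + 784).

Euclidean algorithm in ℚ[v]:
  v**4 + 11v**3 + 20v**2 + 35v + 637 = (v**4 + 22v**3 + 177v**2 + 616v + 784) + (-11v**3 - 157v**2 - 581v - 147)
  v**4 + 22v**3 + 177v**2 + 616v + 784 = (-(1/11)v - 85/121)(-11v**3 - 157v**2 - 581v - 147) + ((1681/121)v**2 + (23534/121)v + 82369/121)
  -11v**3 - 157v**2 - 581v - 147 = (-(1331/1681)v - 363/1681)((1681/121)v**2 + (23534/121)v + 82369/121) + (0)
Last nonzero remainder: (1681/121)v**2 + (23534/121)v + 82369/121. Dividing through by 1681/121 gives the monic gcd v**2 + 14v + 49.
Cancel v**2 + 14v + 49 from numerator and denominator to get the reduced form.

(v**2 - 3v + 13)/(v**2 + 8v + 16)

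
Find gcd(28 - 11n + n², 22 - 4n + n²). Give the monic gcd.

Apply the Euclidean algorithm:
  n² - 11n + 28 = (n² - 4n + 22) + (-7n + 6)
  n² - 4n + 22 = (-(1/7)n + 22/49)(-7n + 6) + (946/49)
  -7n + 6 = (-(343/946)n + 147/473)(946/49) + (0)
The last nonzero remainder is the constant 946/49, so the polynomials are coprime and gcd = 1.

1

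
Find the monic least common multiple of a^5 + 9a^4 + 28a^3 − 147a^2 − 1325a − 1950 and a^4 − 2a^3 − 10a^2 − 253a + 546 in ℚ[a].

a^7 − 39a^5 − 273a^4 + 390a^3 + 7917a^2 − 1000a − 27300

Euclidean algorithm in ℚ[a]:
  a^5 + 9a^4 + 28a^3 − 147a^2 − 1325a − 1950 = (a + 11)(a^4 − 2a^3 − 10a^2 − 253a + 546) + (60a^3 + 216a^2 + 912a − 7956)
  a^4 − 2a^3 − 10a^2 − 253a + 546 = ((1/60)a − 7/75)(60a^3 + 216a^2 + 912a − 7956) + (−(126/25)a^2 − (882/25)a − 4914/25)
  60a^3 + 216a^2 + 912a − 7956 = (−(250/21)a + 850/21)(−(126/25)a^2 − (882/25)a − 4914/25) + (0)
Last nonzero remainder: −(126/25)a^2 − (882/25)a − 4914/25. Dividing through by −126/25 gives the monic gcd a^2 + 7a + 39.
Then lcm(f, g) = f·g / gcd(f, g); expanding and making the result monic gives the answer.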